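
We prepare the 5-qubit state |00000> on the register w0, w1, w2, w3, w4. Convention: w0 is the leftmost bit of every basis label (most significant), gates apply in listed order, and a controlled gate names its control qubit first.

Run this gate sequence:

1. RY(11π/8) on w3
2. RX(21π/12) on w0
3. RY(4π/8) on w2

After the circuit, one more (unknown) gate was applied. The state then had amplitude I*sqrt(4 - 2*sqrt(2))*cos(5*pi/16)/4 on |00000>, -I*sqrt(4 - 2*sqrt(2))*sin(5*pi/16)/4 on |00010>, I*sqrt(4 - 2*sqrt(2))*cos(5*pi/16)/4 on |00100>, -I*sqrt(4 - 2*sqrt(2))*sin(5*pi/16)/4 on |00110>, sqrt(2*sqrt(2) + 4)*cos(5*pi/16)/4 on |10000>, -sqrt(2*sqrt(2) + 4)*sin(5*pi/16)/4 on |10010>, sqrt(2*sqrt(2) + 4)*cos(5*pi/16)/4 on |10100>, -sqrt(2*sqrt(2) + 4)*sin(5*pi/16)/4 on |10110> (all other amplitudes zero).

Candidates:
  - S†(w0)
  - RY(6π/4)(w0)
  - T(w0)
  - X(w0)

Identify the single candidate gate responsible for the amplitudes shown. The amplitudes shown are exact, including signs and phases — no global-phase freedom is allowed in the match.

It was X(w0) that produced the state shown.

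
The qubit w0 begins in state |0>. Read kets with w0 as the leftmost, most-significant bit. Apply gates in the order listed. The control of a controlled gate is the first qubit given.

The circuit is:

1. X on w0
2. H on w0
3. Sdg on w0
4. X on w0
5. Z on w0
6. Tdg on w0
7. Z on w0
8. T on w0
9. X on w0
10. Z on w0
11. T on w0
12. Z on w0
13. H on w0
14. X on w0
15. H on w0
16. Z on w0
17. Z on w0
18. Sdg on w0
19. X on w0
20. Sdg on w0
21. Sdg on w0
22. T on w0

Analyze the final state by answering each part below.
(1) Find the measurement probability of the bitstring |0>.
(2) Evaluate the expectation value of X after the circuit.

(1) The probability of measuring |0> is 1/2. Key observation: the block from step 13 through step 16 cancels to the identity and can be dropped.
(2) The observable X averages to 1.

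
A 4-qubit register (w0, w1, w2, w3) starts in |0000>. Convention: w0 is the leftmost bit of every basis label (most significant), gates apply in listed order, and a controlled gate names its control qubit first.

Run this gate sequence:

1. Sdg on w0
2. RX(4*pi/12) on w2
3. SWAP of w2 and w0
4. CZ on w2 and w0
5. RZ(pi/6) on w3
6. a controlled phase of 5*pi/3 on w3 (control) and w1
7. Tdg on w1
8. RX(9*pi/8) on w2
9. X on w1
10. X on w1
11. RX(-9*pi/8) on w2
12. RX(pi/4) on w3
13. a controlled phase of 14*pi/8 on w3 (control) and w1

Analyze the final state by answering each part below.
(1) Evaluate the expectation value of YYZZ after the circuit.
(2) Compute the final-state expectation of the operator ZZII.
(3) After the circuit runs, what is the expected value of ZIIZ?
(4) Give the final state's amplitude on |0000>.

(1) The observable YYZZ averages to 0. Key observation: the block from step 8 through step 11 cancels to the identity and can be dropped.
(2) The expectation value of ZZII is 1/2.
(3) The expectation value of ZIIZ is sqrt(2)/4.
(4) The amplitude on |0000> is sqrt(3)*sqrt(sqrt(2)/4 + 1/2)*exp(-I*pi/12)*sin(7*pi/16)**2/2 + sqrt(3)*sqrt(sqrt(2)/4 + 1/2)*exp(-I*pi/12)*cos(7*pi/16)**2/2.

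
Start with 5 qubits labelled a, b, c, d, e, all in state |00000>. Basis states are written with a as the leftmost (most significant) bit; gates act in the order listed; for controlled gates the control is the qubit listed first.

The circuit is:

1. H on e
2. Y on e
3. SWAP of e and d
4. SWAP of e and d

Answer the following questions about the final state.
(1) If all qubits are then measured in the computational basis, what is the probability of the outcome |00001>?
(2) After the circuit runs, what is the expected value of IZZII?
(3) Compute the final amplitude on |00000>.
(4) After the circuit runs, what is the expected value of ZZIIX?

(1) Outcome |00001> occurs with probability 1/2. Key observation: the block from step 3 through step 4 cancels to the identity and can be dropped.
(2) The observable IZZII averages to 1.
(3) |00000> carries amplitude -sqrt(2)*I/2 in the final state.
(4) The expectation value of ZZIIX is -1.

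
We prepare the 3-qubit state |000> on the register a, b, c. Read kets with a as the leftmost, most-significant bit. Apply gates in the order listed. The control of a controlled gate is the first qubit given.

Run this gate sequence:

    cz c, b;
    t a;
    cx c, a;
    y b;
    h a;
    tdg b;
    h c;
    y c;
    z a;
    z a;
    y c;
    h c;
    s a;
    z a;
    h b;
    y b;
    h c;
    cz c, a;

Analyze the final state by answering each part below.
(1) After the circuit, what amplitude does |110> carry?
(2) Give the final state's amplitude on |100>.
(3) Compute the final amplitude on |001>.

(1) |110> carries amplitude sqrt(2)*exp(I*pi/4)/4 in the final state. Key observation: steps 7-12 multiply out to the identity, so the circuit reduces to the remaining gates.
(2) |100> carries amplitude sqrt(2)*exp(I*pi/4)/4 in the final state.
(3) |001> carries amplitude sqrt(2)*exp(3*I*pi/4)/4 in the final state.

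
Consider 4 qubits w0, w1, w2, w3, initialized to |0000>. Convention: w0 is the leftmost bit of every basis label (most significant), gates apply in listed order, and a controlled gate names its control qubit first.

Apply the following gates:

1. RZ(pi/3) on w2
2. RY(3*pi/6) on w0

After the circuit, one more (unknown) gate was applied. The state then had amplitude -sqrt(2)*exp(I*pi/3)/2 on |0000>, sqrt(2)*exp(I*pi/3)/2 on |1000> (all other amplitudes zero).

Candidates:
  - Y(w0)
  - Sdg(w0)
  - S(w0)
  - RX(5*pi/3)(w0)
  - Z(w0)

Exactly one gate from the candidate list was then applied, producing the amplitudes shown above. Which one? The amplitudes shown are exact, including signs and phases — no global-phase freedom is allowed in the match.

It was Y(w0) that produced the state shown.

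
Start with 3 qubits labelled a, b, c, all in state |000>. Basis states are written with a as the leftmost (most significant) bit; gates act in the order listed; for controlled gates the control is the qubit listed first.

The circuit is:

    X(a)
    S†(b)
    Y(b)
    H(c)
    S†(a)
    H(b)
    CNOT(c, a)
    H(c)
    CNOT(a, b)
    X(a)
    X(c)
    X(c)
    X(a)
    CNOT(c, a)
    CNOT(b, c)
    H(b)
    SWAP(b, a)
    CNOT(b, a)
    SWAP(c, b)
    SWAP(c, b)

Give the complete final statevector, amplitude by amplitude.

After the circuit, the state carries amplitude 1/2 on |000>, -1/2 on |001>, -1/2 on |010>, -1/2 on |011>, 0 on |100>, 0 on |101>, 0 on |110>, 0 on |111>.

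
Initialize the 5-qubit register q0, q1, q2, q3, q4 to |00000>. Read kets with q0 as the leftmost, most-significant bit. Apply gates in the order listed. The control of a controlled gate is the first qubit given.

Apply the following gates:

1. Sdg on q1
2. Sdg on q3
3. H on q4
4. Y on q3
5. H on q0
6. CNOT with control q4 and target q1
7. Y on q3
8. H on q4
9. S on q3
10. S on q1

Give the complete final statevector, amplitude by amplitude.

The final amplitudes are sqrt(2)/4 on |00000>, sqrt(2)/4 on |00001>, sqrt(2)*I/4 on |01000>, -sqrt(2)*I/4 on |01001>, sqrt(2)/4 on |10000>, sqrt(2)/4 on |10001>, sqrt(2)*I/4 on |11000>, -sqrt(2)*I/4 on |11001>, and 0 on every other basis state.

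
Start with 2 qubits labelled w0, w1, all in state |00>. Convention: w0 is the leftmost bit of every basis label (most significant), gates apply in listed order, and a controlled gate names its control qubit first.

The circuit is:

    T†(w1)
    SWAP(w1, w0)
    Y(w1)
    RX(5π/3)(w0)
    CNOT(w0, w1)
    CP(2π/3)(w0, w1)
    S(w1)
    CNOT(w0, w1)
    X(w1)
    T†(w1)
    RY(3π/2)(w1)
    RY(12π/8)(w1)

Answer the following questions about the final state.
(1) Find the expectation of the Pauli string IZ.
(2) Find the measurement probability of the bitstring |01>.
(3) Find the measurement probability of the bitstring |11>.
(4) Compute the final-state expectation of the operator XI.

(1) The observable IZ averages to -1.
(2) Outcome |01> occurs with probability 3/4.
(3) Outcome |11> occurs with probability 1/4.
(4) In the final state, XI has expectation sqrt(3)/2.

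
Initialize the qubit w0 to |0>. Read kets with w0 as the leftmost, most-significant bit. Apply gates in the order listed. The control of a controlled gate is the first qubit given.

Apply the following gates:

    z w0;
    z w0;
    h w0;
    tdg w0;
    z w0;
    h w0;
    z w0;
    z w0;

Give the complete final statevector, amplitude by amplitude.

The resulting statevector has amplitude 1/2 + exp(3*I*pi/4)/2 on |0>, 1/2 - exp(3*I*pi/4)/2 on |1>.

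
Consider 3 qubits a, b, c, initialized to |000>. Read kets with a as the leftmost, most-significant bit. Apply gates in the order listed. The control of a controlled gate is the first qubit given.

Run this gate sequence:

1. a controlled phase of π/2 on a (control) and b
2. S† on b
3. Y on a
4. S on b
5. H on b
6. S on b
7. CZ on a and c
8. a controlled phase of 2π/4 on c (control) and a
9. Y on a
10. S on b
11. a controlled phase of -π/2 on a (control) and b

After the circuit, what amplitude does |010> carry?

The amplitude on |010> is -sqrt(2)/2.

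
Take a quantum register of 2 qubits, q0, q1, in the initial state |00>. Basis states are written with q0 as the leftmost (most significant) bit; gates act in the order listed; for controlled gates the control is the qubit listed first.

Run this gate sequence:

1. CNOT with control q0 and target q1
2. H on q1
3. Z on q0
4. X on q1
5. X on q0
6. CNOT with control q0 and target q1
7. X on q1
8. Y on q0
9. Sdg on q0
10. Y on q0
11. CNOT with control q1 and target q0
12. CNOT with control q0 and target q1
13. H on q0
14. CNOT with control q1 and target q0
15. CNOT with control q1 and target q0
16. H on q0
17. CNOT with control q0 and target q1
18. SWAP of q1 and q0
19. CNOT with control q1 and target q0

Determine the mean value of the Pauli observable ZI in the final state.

The expectation value of ZI is -1. Key observation: the block from step 12 through step 17 cancels to the identity and can be dropped.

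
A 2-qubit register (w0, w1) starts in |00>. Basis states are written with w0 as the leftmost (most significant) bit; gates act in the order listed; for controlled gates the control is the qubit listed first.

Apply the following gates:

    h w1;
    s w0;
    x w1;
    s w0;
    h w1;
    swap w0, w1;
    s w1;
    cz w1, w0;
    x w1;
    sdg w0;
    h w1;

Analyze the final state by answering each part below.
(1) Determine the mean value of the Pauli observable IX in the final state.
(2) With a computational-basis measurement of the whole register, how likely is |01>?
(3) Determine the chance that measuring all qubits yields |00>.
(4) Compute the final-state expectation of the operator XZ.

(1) The expectation value of IX is -1.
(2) The probability of measuring |01> is 1/2.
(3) The probability of measuring |00> is 1/2.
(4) In the final state, XZ has expectation 0.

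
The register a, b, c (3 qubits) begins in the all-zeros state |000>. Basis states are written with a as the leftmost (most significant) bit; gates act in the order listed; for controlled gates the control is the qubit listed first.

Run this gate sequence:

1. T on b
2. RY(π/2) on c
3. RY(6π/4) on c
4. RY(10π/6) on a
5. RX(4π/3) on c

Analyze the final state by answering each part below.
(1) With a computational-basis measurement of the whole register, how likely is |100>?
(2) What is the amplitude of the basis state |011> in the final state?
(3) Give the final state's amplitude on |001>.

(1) A full measurement returns |100> with probability 1/16.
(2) The final state's coefficient on |011> equals 0.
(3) |001> carries amplitude -3*I/4 in the final state.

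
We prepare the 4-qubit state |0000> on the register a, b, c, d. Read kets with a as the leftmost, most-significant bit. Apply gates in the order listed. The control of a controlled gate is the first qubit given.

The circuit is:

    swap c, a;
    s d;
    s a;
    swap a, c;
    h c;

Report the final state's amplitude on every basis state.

The final amplitudes are sqrt(2)/2 on |0000>, sqrt(2)/2 on |0010>, and 0 on every other basis state.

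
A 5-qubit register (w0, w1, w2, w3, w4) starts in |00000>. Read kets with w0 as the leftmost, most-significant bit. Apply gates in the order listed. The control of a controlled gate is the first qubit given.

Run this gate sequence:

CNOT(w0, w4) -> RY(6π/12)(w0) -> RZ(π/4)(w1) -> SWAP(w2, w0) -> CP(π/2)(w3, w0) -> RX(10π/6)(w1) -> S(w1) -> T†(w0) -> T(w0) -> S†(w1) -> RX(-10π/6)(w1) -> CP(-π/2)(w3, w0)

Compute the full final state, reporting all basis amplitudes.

The final amplitudes are -sqrt(2)*exp(7*I*pi/8)/2 on |00000>, -sqrt(2)*exp(7*I*pi/8)/2 on |00100>, and 0 on every other basis state. Key observation: steps 5-12 multiply out to the identity, so the circuit reduces to the remaining gates.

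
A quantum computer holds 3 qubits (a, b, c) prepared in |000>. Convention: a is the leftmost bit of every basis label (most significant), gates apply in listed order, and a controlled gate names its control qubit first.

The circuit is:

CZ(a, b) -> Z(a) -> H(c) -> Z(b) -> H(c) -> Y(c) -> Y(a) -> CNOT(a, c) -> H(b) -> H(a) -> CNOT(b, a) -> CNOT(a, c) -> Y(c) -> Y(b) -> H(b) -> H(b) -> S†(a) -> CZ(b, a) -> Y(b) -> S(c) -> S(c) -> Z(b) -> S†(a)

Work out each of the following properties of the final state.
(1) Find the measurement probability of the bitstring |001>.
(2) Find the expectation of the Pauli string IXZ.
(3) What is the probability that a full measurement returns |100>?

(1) The probability of measuring |001> is 1/4.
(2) In the final state, IXZ has expectation -1.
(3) Outcome |100> occurs with probability 1/4.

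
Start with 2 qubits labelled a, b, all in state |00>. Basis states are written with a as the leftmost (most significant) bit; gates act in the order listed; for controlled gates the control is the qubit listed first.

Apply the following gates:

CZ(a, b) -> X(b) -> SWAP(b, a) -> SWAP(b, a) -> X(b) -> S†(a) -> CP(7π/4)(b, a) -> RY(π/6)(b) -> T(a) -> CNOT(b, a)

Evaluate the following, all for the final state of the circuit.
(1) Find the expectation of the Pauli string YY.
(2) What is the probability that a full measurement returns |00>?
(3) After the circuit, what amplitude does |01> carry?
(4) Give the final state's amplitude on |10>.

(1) In the final state, YY has expectation -1/2. Key observation: gates 2-5 undo each other exactly, leaving only the rest of the circuit to track.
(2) The probability of measuring |00> is sqrt(3)/4 + 1/2.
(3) The final state's coefficient on |01> equals 0.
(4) |10> carries amplitude 0 in the final state.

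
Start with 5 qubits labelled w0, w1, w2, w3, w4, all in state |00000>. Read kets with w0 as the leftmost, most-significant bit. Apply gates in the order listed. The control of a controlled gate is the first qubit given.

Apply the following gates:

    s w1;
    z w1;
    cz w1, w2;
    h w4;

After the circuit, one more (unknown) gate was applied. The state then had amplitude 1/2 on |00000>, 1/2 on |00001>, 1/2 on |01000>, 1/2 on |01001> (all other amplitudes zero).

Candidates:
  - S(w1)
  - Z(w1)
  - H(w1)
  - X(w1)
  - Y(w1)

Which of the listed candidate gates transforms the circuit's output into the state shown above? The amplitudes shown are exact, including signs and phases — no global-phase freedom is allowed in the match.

It was H(w1) that produced the state shown.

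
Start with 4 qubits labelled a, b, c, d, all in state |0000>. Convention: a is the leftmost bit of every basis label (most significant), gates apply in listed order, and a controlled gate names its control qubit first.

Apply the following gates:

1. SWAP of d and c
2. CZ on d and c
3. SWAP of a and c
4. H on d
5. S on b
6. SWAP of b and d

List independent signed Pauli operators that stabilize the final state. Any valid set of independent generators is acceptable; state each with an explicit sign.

The stabilizer group can be generated by +IXII, +ZIII, +IIZI, +IIIZ, among other valid generating sets.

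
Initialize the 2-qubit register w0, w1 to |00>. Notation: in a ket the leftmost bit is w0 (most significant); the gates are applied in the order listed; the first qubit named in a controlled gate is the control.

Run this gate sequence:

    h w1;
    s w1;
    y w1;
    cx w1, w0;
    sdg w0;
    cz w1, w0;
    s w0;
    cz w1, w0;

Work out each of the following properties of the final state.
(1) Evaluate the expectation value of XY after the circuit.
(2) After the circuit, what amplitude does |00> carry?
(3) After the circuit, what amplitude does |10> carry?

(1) In the final state, XY has expectation 1.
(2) The final state's coefficient on |00> equals sqrt(2)/2.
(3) The amplitude on |10> is 0.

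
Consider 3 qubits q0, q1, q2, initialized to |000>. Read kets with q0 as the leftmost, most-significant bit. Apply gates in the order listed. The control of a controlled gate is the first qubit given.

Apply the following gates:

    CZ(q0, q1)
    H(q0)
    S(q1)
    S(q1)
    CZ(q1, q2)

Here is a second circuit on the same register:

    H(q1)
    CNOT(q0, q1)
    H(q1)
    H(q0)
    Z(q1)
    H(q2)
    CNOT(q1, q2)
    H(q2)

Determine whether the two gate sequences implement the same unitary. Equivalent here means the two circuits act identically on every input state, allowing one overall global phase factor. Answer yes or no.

Yes, they are equivalent — the unitaries differ by at most a global phase.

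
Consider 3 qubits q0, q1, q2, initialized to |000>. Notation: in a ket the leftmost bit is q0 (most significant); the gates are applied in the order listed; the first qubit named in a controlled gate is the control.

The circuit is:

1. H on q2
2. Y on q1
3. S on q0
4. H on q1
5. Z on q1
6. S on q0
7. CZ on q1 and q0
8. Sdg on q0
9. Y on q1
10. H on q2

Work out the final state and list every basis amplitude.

The final amplitudes are sqrt(2)/2 on |000>, -sqrt(2)/2 on |010>, and 0 on every other basis state.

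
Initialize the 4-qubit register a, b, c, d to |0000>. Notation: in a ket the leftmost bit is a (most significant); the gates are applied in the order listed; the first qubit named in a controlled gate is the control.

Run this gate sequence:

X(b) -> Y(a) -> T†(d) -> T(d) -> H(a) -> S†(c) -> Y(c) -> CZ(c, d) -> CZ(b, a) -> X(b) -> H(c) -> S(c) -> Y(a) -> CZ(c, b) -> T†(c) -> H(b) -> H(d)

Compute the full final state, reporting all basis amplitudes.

After the circuit, the state carries amplitude I/4 on |0000>, I/4 on |0001>, -exp(3*I*pi/4)/4 on |0010>, -exp(3*I*pi/4)/4 on |0011>, I/4 on |0100>, I/4 on |0101>, -exp(3*I*pi/4)/4 on |0110>, -exp(3*I*pi/4)/4 on |0111>, -I/4 on |1000>, -I/4 on |1001>, exp(3*I*pi/4)/4 on |1010>, exp(3*I*pi/4)/4 on |1011>, -I/4 on |1100>, -I/4 on |1101>, exp(3*I*pi/4)/4 on |1110>, exp(3*I*pi/4)/4 on |1111>.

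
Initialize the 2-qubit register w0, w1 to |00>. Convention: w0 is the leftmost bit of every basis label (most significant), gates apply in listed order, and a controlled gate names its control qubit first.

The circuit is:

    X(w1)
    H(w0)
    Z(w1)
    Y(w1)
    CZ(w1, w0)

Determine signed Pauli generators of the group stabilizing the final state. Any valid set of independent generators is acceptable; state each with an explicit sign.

One valid set of independent stabilizer generators is +XI, +IZ (any independent generating set of the same group is equally correct).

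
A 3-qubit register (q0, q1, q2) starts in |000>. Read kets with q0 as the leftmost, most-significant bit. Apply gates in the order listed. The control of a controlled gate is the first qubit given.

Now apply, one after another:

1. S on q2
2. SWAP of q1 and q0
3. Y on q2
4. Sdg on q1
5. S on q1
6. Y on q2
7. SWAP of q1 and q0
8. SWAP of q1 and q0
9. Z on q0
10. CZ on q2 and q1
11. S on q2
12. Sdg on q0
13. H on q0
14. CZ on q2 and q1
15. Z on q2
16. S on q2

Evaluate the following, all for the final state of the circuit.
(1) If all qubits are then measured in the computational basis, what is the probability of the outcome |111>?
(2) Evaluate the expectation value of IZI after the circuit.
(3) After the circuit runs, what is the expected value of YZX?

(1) Outcome |111> occurs with probability 0. Key observation: gates 2-7 undo each other exactly, leaving only the rest of the circuit to track.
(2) The observable IZI averages to 1.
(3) The observable YZX averages to 0.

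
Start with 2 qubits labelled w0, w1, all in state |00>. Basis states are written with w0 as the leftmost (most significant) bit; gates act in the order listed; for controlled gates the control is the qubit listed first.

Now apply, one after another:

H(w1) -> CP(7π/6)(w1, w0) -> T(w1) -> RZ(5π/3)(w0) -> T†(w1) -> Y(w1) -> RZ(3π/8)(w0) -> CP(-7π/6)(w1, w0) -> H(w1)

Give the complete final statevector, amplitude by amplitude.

The resulting statevector has amplitude exp(23*I*pi/48) on |01>, and 0 on every other basis state.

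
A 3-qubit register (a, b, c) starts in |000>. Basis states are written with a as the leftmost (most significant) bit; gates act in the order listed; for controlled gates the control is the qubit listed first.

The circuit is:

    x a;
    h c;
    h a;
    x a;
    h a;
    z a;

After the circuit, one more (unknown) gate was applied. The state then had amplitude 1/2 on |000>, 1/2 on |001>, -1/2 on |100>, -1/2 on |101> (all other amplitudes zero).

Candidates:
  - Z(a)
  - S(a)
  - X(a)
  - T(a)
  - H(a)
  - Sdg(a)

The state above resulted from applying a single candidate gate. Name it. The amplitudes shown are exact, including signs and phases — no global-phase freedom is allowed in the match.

It was H(a) that produced the state shown. Key observation: steps 3-6 multiply out to the identity, so the circuit reduces to the remaining gates.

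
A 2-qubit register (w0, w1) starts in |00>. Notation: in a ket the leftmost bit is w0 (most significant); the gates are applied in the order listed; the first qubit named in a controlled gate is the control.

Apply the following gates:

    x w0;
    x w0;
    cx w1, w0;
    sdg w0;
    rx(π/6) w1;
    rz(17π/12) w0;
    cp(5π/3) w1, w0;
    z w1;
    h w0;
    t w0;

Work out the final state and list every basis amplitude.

The final amplitudes are (-sqrt(3) - 1)*exp(7*I*pi/24)/4 on |00>, (1 - sqrt(3))*exp(19*I*pi/24)/4 on |01>, (-sqrt(3) - 1)*exp(13*I*pi/24)/4 on |10>, (-1 + sqrt(3))*exp(I*pi/24)/4 on |11>.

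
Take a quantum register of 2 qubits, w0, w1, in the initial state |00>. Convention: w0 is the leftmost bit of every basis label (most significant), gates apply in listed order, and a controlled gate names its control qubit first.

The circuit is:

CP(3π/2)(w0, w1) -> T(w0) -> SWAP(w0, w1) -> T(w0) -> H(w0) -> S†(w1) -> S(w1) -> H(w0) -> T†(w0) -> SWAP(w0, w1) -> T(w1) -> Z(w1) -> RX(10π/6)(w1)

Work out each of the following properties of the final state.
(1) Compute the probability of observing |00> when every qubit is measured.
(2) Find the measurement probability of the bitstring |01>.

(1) The probability of measuring |00> is 3/4. Key observation: steps 3-10 multiply out to the identity, so the circuit reduces to the remaining gates.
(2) The probability of measuring |01> is 1/4.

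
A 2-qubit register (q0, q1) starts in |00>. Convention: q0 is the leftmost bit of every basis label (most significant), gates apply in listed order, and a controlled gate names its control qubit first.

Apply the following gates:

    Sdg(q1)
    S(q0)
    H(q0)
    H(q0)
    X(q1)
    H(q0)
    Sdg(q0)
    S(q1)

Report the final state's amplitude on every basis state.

The resulting statevector has amplitude 0 on |00>, sqrt(2)*I/2 on |01>, 0 on |10>, sqrt(2)/2 on |11>.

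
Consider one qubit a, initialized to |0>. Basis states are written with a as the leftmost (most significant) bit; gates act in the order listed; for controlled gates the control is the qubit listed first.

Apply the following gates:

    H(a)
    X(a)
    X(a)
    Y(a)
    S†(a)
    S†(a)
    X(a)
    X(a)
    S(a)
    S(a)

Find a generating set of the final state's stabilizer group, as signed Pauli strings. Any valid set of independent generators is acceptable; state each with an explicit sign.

The stabilizer group can be generated by -X, among other valid generating sets.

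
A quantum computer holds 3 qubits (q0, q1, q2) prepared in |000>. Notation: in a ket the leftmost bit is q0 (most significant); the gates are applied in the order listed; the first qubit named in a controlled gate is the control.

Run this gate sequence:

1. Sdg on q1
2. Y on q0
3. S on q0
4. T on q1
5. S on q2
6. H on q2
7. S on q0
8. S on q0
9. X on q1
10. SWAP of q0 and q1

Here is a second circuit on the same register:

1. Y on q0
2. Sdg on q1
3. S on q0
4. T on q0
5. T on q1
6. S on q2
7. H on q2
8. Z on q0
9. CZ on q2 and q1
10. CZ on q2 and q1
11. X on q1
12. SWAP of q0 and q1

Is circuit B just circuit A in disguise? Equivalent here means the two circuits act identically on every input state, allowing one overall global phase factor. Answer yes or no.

No — the two circuits implement different unitaries, even allowing a global phase.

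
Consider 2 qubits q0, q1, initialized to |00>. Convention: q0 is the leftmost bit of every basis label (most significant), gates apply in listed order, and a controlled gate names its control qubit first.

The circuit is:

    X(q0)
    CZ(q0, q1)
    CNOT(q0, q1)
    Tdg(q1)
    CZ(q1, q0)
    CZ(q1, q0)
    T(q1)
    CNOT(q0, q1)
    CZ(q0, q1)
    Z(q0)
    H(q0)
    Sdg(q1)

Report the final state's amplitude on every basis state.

The resulting statevector has amplitude -sqrt(2)/2 on |00>, 0 on |01>, sqrt(2)/2 on |10>, 0 on |11>. Key observation: steps 2-9 multiply out to the identity, so the circuit reduces to the remaining gates.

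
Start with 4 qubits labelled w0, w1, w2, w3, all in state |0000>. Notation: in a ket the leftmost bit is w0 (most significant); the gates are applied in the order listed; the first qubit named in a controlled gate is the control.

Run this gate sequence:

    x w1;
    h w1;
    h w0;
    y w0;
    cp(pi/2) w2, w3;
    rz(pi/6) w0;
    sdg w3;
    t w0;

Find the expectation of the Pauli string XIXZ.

In the final state, XIXZ has expectation 0.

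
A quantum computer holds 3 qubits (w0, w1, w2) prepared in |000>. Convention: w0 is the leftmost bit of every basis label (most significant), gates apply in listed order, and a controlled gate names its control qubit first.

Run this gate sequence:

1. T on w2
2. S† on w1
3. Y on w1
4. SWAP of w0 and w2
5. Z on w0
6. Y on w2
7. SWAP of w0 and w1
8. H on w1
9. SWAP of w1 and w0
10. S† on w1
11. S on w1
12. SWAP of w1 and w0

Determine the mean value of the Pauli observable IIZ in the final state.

The observable IIZ averages to -1. Key observation: the block from step 9 through step 12 cancels to the identity and can be dropped.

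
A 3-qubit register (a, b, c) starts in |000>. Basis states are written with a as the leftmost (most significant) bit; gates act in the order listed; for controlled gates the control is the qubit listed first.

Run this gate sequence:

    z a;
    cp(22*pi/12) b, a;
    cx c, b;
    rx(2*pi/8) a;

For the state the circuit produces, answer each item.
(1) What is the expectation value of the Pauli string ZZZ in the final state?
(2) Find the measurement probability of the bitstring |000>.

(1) The observable ZZZ averages to sqrt(2)/2.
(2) A full measurement returns |000> with probability sqrt(2)/4 + 1/2.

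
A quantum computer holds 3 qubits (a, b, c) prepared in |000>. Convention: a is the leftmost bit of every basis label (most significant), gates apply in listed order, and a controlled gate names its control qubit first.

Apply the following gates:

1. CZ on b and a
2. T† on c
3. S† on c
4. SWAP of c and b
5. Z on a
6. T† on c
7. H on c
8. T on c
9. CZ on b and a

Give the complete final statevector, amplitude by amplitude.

The final amplitudes are sqrt(2)/2 on |000>, sqrt(2)*exp(I*pi/4)/2 on |001>, and 0 on every other basis state.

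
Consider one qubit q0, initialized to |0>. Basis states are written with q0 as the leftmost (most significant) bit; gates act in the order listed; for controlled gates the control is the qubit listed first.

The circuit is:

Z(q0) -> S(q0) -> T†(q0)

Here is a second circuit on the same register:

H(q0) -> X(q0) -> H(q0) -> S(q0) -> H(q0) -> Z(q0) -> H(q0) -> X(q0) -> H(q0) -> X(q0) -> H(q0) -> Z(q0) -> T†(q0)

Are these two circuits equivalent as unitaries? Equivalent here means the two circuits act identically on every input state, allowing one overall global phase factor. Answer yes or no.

Yes: on every input state the two circuits agree up to one overall phase factor.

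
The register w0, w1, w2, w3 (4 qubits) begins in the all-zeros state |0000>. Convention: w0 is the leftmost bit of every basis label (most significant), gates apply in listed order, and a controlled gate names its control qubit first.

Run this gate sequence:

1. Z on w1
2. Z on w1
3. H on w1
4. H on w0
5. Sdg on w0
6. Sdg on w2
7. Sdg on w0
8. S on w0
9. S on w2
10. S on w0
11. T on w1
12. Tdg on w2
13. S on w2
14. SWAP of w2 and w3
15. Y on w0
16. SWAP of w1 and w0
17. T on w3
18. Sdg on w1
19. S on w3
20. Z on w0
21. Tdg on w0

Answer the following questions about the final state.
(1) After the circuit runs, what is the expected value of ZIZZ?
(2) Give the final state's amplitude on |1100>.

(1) The expectation value of ZIZZ is 0. Key observation: the block from step 5 through step 10 cancels to the identity and can be dropped.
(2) The amplitude on |1100> is -1/2.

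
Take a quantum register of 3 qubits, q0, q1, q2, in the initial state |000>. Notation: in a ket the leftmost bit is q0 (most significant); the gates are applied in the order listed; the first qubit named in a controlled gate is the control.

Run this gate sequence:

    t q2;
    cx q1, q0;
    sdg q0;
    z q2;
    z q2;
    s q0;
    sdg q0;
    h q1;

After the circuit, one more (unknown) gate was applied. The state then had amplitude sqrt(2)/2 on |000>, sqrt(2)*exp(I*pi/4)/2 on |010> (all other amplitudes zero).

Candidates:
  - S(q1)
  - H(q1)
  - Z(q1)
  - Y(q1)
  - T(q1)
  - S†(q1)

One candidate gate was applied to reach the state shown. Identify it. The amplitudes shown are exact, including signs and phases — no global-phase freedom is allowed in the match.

It was T(q1) that produced the state shown. Key observation: gates 3-6 undo each other exactly, leaving only the rest of the circuit to track.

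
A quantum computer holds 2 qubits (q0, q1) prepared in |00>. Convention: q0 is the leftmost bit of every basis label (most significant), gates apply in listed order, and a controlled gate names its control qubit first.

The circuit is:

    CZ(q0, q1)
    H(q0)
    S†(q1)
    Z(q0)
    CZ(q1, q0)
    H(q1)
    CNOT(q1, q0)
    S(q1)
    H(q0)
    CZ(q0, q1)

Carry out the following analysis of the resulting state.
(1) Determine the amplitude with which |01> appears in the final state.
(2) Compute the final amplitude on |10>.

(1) The final state's coefficient on |01> equals 0.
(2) |10> carries amplitude sqrt(2)/2 in the final state.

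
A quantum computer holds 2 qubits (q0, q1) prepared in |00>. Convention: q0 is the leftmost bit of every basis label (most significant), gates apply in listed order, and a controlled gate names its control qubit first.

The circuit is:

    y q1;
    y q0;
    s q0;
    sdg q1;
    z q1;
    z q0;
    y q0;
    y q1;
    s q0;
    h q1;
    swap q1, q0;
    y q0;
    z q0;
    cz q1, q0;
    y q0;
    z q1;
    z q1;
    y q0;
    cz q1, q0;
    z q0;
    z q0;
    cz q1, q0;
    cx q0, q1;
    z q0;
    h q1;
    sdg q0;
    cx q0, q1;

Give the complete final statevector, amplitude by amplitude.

The resulting statevector has amplitude -I/2 on |00>, -I/2 on |01>, -1/2 on |10>, 1/2 on |11>. Key observation: gates 14-19 undo each other exactly, leaving only the rest of the circuit to track.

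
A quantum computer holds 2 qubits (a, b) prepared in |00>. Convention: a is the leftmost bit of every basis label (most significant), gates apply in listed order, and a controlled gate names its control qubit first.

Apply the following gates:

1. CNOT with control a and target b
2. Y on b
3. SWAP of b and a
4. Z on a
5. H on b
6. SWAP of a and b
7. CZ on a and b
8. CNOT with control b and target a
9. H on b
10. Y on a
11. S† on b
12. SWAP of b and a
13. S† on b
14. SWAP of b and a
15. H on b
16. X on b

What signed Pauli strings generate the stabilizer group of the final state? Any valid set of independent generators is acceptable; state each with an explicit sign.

The stabilizer group can be generated by -YI, +IY, among other valid generating sets.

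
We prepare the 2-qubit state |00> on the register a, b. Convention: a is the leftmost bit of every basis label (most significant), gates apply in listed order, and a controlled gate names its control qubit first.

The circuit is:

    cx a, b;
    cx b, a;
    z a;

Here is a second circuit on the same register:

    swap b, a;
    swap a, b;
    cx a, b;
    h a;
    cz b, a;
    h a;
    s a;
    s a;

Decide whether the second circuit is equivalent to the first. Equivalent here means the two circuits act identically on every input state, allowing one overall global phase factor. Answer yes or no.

Yes: on every input state the two circuits agree up to one overall phase factor.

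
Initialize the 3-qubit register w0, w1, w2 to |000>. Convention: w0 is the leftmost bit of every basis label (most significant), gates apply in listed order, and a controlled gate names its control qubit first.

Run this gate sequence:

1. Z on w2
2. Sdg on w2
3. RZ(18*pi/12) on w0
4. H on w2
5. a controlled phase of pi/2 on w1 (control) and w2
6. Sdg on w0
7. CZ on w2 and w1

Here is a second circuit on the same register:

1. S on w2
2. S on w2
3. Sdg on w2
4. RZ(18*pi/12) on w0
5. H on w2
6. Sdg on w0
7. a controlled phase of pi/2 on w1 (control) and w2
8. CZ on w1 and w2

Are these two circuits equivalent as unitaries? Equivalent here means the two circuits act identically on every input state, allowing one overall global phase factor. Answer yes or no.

Yes: on every input state the two circuits agree up to one overall phase factor.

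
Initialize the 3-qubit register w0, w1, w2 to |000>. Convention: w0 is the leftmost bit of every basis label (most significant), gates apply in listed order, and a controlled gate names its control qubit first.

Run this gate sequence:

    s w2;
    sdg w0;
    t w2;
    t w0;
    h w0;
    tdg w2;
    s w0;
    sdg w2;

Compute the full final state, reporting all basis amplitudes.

The final amplitudes are sqrt(2)/2 on |000>, sqrt(2)*I/2 on |100>, and 0 on every other basis state.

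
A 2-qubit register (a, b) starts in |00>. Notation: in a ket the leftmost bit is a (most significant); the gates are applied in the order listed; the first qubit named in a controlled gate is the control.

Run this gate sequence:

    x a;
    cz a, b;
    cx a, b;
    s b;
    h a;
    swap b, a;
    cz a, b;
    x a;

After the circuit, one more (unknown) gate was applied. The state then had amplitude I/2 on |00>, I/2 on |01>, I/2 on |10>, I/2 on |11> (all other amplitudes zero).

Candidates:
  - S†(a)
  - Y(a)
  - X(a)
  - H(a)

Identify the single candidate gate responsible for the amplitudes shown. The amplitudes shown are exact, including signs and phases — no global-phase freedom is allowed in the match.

The unique candidate consistent with the amplitudes is H(a).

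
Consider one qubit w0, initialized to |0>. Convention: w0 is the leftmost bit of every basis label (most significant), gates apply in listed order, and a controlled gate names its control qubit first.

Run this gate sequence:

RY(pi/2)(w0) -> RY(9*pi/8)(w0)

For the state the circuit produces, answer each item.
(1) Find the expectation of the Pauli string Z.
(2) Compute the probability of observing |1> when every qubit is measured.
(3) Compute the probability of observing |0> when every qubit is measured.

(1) The observable Z averages to sqrt(2 - sqrt(2))/2.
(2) Outcome |1> occurs with probability 1/2 - sqrt(2 - sqrt(2))/4.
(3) The probability of measuring |0> is sqrt(2 - sqrt(2))/4 + 1/2.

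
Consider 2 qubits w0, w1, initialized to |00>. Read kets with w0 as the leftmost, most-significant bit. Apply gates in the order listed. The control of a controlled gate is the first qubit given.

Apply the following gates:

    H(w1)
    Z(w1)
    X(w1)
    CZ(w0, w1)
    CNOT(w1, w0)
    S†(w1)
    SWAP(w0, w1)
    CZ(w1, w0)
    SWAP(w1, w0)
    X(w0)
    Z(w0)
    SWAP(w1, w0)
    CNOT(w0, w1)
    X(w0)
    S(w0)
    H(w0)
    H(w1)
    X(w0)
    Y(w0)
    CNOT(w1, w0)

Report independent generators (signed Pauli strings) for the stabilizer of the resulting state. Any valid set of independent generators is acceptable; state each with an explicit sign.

The stabilizer group can be generated by -XX, +ZZ, among other valid generating sets.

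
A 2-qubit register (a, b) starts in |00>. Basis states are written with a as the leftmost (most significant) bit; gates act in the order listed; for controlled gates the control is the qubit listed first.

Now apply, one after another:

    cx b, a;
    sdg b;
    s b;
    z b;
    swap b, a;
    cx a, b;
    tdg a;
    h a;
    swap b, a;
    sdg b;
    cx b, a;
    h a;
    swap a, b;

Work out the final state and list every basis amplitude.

After the circuit, the state carries amplitude 1/2 on |00>, 1/2 on |01>, -I/2 on |10>, I/2 on |11>.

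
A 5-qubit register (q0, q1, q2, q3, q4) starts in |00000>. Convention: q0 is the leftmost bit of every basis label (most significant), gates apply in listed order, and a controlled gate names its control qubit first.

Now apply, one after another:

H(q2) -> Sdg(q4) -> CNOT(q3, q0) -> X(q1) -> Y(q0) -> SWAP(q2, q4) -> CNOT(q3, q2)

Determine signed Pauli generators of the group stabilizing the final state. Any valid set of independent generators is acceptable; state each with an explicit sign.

The stabilizer group can be generated by +IIIIX, -ZIIII, -IZIII, +IIZII, +IIIZI, among other valid generating sets.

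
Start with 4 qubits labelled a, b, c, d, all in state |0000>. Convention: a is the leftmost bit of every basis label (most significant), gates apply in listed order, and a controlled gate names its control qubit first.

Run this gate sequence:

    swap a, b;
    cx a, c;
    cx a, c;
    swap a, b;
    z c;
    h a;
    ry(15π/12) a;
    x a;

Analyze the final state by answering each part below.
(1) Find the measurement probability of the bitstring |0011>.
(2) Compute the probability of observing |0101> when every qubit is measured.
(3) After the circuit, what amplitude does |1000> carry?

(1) A full measurement returns |0011> with probability 0. Key observation: gates 1-4 undo each other exactly, leaving only the rest of the circuit to track.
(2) A full measurement returns |0101> with probability 0.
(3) The final state's coefficient on |1000> equals sqrt(2)*(-sqrt(sqrt(2) + 2) - sqrt(2 - sqrt(2)))/4.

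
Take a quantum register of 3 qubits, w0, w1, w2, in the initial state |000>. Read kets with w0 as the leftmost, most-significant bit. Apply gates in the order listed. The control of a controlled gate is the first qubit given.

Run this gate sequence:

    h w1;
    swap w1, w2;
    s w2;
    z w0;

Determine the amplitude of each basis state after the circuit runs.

The resulting statevector has amplitude sqrt(2)/2 on |000>, sqrt(2)*I/2 on |001>, and 0 on every other basis state.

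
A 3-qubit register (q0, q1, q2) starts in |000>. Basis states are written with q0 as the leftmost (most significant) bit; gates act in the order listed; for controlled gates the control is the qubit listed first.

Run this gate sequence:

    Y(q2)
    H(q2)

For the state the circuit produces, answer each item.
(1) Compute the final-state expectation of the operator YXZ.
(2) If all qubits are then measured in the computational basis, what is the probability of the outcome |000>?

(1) The expectation value of YXZ is 0.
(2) A full measurement returns |000> with probability 1/2.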